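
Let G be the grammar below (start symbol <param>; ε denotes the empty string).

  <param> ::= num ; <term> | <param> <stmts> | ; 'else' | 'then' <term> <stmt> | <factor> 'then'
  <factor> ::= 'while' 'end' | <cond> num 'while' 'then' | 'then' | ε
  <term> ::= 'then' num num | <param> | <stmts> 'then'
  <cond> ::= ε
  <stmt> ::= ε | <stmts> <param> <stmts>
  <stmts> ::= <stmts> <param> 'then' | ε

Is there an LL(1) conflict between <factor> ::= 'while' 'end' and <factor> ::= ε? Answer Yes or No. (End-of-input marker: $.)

FIRST('while' 'end') = { 'while' } and FIRST(ε) = { ε }.
The second is nullable but FOLLOW(<factor>) = { 'then' } is disjoint from FIRST of the first.

No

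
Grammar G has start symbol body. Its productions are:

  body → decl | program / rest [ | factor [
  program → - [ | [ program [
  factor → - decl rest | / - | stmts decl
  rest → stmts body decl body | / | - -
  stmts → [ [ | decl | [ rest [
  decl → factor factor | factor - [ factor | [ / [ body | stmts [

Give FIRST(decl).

{ -, /, [ }

From decl → factor factor: add FIRST(factor) = { -, /, [ }.
From decl → factor - [ factor: add FIRST(factor) = { -, /, [ }.
decl → [ / [ body contributes {[}.
From decl → stmts [: add FIRST(stmts) = { -, /, [ }.
Union: FIRST(decl) = { -, /, [ }.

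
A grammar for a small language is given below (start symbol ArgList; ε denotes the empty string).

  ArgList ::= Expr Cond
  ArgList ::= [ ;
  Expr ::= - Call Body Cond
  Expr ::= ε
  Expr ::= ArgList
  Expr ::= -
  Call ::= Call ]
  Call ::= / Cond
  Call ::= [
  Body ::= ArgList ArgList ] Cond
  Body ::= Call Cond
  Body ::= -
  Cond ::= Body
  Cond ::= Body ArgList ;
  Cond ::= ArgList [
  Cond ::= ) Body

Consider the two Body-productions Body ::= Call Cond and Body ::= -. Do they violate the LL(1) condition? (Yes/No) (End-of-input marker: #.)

FIRST(Call Cond) = { /, [ } and FIRST(-) = { - }.
The FIRST sets are disjoint and neither alternative is nullable — no conflict.

No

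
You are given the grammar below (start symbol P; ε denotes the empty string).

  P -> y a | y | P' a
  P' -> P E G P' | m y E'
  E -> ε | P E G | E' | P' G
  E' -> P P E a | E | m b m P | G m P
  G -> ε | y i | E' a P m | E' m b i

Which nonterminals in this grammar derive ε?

{ E, E', G }

Directly nullable (have an ε-production): E, G.
E' -> E with every symbol nullable, so E' is nullable.
No other nonterminal has a production whose RHS symbols are all nullable.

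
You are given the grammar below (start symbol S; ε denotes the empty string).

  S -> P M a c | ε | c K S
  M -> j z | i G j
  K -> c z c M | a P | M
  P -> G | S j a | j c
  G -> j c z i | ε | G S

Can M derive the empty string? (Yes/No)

No

Nullable nonterminals: G, P, S.
No production of M has an RHS whose symbols are all nullable, so M is not nullable.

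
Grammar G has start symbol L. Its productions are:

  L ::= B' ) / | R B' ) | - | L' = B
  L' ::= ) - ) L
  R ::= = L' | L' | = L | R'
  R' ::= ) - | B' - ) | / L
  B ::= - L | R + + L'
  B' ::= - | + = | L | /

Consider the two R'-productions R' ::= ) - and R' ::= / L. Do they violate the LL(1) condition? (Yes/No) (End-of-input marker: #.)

No

FIRST() -) = { ) } and FIRST(/ L) = { / }.
The FIRST sets are disjoint and neither alternative is nullable — no conflict.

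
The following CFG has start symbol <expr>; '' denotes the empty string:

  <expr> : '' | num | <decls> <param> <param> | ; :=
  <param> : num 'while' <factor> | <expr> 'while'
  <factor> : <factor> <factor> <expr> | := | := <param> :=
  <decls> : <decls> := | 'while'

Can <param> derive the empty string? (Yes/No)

Nullable nonterminals: <expr>.
No production of <param> has an RHS whose symbols are all nullable, so <param> is not nullable.

No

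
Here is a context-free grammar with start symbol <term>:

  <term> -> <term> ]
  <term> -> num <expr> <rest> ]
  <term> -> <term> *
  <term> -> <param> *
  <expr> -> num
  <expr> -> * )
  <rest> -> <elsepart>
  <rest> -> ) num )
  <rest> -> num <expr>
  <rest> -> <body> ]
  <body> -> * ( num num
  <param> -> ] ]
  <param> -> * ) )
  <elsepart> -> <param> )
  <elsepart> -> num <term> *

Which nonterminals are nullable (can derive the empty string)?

{ } (none)

No nonterminal has an empty production or an RHS whose symbols are all nullable.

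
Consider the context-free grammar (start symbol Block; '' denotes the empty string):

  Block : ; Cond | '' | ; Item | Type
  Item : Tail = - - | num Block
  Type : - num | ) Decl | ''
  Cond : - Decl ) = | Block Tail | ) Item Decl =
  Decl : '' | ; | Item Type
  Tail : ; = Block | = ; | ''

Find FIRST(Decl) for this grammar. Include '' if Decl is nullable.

{ ;, =, num, '' }

Decl : '' contributes ''.
Decl : ; contributes {;}.
From Decl : Item Type: add FIRST(Item) = { ;, =, num }.
Union: FIRST(Decl) = { ;, =, num, '' }.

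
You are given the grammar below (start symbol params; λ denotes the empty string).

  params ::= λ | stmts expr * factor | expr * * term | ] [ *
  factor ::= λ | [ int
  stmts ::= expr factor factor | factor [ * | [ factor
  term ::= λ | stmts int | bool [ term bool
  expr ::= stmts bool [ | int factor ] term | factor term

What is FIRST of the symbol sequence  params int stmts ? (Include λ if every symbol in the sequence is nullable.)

Add FIRST(params)\{λ} = { *, [, ], bool, int }; params is nullable, continue.
int is a terminal; add {int} and stop.

{ *, [, ], bool, int }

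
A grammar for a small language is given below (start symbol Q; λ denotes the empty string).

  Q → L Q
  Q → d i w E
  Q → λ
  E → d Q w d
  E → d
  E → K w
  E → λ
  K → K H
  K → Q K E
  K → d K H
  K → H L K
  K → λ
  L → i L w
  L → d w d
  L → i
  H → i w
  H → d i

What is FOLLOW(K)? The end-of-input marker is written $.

{ d, i, w }

In E → K w: add FIRST(w) = { w }.
In K → K H: add FIRST(H) = { d, i }.
In K → Q K E: add FIRST(E)\{λ} = { d, i, w }.
  Since E is nullable, also add FOLLOW(K) = { d, i, w }.
In K → d K H: add FIRST(H) = { d, i }.
In K → H L K: K is at the end, add FOLLOW(K) = { d, i, w }.
Union: FOLLOW(K) = { d, i, w }.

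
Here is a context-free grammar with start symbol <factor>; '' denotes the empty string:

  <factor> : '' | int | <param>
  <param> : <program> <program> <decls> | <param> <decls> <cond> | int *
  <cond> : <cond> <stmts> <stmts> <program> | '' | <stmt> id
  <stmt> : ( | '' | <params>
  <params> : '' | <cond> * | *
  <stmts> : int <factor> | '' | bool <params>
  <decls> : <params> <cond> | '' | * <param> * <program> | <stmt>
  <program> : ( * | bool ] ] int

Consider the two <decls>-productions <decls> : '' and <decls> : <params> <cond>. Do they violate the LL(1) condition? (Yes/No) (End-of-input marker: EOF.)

FIRST('') = { '' } and FIRST(<params> <cond>) = { (, *, bool, id, int, '' }.
Both alternatives are nullable, violating the LL(1) condition.

Yes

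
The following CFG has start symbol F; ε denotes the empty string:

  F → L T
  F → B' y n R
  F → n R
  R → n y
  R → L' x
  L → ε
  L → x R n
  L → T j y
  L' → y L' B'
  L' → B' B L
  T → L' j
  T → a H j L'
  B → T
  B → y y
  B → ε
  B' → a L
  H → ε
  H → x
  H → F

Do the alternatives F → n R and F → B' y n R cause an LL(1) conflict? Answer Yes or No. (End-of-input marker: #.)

No

FIRST(n R) = { n } and FIRST(B' y n R) = { a }.
The FIRST sets are disjoint and neither alternative is nullable — no conflict.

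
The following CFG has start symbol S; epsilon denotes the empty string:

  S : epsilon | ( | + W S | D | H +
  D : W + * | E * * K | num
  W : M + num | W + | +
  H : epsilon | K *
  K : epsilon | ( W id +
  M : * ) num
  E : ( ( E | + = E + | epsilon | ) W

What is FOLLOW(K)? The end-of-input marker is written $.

In D : E * * K: K is at the end, add FOLLOW(D) = { $ }.
In H : K *: add FIRST(*) = { * }.
Union: FOLLOW(K) = { $, * }.

{ $, * }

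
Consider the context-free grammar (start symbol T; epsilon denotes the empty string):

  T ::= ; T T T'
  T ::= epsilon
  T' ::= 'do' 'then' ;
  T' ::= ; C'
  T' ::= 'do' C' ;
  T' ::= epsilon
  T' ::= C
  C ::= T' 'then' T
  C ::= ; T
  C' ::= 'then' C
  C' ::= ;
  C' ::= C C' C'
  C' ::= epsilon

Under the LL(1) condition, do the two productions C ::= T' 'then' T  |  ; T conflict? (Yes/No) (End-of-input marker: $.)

FIRST(T' 'then' T) = { 'do', 'then', ; } and FIRST(; T) = { ; }.
Both contain ;, so the two alternatives are not disjoint — LL(1) conflict.

Yes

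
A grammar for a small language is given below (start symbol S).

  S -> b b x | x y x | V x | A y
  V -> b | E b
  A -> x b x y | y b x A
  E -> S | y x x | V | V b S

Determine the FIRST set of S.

S -> b b x contributes {b}.
S -> x y x contributes {x}.
From S -> V x: add FIRST(V) = { b, x, y }.
From S -> A y: add FIRST(A) = { x, y }.
Union: FIRST(S) = { b, x, y }.

{ b, x, y }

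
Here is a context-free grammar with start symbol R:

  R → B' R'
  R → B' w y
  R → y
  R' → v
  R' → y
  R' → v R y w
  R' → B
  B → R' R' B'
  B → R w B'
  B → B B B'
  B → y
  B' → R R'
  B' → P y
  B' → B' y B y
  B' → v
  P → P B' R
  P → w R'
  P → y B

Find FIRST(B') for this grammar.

From B' → R R': add FIRST(R) = { v, w, y }.
From B' → P y: add FIRST(P) = { w, y }.
From B' → B' y B y: add FIRST(B') = { v, w, y }.
B' → v contributes {v}.
Union: FIRST(B') = { v, w, y }.

{ v, w, y }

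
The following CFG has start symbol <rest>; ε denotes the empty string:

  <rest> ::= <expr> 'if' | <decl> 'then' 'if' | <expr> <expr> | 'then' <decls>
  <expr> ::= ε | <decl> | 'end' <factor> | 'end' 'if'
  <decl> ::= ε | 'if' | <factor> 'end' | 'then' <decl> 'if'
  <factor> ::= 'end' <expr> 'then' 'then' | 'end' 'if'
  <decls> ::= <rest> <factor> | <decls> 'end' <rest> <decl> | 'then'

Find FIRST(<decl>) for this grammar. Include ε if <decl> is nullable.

<decl> ::= ε contributes ε.
<decl> ::= 'if' contributes {'if'}.
From <decl> ::= <factor> 'end': add FIRST(<factor>) = { 'end' }.
<decl> ::= 'then' <decl> 'if' contributes {'then'}.
Union: FIRST(<decl>) = { 'end', 'if', 'then', ε }.

{ 'end', 'if', 'then', ε }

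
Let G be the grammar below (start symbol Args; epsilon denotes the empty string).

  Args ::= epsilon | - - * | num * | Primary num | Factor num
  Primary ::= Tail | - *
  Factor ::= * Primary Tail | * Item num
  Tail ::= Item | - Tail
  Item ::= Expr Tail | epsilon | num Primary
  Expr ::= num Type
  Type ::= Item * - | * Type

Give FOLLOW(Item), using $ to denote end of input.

In Factor ::= * Item num: add FIRST(num) = { num }.
In Tail ::= Item: Item is at the end, add FOLLOW(Tail) = { *, -, num }.
In Type ::= Item * -: add FIRST(* -) = { * }.
Union: FOLLOW(Item) = { *, -, num }.

{ *, -, num }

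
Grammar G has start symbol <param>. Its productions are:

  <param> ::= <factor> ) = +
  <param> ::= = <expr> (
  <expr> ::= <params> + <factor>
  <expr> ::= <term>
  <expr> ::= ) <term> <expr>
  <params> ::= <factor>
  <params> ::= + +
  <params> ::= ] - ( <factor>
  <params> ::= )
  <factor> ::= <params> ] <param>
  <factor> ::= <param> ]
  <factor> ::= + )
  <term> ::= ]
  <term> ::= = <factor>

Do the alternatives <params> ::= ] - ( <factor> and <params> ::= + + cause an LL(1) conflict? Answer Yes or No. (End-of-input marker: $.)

No

FIRST(] - ( <factor>) = { ] } and FIRST(+ +) = { + }.
The FIRST sets are disjoint and neither alternative is nullable — no conflict.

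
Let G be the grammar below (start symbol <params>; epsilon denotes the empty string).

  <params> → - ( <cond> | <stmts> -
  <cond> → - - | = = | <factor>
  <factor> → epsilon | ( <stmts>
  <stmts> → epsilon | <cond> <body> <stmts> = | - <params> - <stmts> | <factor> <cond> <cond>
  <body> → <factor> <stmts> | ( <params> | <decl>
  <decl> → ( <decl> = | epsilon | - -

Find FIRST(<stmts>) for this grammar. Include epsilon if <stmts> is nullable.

<stmts> → epsilon contributes epsilon.
From <stmts> → <cond> <body> <stmts> =: <cond>, <body>, <stmts> nullable, take FIRST(<cond>) ∪ FIRST(<body>) ∪ FIRST(<stmts>) ∪ {=} = { (, -, = }.
<stmts> → - <params> - <stmts> contributes {-}.
From <stmts> → <factor> <cond> <cond>: <factor>, <cond>, <cond> nullable, take FIRST(<factor>) ∪ FIRST(<cond>) ∪ FIRST(<cond>) = { (, -, = }; also epsilon since the whole RHS is nullable.
Union: FIRST(<stmts>) = { (, -, =, epsilon }.

{ (, -, =, epsilon }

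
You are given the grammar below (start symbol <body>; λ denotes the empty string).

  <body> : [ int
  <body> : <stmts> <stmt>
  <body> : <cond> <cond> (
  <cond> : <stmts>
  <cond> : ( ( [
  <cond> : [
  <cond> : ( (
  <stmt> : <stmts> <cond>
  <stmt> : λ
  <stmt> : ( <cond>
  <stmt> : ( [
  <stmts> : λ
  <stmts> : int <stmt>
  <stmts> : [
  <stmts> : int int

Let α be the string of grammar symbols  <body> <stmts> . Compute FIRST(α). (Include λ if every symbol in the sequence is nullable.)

Add FIRST(<body>)\{λ} = { (, [, int }; <body> is nullable, continue.
Add FIRST(<stmts>)\{λ} = { [, int }; <stmts> is nullable, continue.
Every symbol is nullable, so include λ.

{ (, [, int, λ }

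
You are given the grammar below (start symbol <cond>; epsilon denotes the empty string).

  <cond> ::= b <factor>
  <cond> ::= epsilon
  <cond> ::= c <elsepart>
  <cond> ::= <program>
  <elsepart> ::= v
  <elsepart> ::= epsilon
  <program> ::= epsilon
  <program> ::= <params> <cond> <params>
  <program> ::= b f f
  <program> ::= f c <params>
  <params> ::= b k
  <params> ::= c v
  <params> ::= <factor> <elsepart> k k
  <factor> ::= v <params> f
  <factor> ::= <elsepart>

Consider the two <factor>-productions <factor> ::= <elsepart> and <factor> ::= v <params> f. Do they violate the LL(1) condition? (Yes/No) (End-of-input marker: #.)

FIRST(<elsepart>) = { v, epsilon } and FIRST(v <params> f) = { v }.
Both contain v, so the two alternatives are not disjoint — LL(1) conflict.

Yes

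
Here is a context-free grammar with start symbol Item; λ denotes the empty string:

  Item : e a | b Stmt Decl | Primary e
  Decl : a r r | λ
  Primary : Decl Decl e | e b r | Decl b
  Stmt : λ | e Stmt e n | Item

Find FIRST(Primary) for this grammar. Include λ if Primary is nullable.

{ a, b, e }

From Primary : Decl Decl e: Decl, Decl nullable, take FIRST(Decl) ∪ FIRST(Decl) ∪ {e} = { a, e }.
Primary : e b r contributes {e}.
From Primary : Decl b: Decl nullable, take FIRST(Decl) ∪ {b} = { a, b }.
Union: FIRST(Primary) = { a, b, e }.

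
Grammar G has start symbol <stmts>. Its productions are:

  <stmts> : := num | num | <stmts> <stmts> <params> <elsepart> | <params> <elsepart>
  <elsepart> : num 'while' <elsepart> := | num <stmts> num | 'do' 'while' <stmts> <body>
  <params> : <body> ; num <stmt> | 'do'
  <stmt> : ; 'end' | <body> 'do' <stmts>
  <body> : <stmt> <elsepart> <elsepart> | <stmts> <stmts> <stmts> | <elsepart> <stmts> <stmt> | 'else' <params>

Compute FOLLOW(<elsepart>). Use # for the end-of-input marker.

{ #, 'do', 'else', :=, ;, num }

In <stmts> : <stmts> <stmts> <params> <elsepart>: <elsepart> is at the end, add FOLLOW(<stmts>) = { #, 'do', 'else', :=, ;, num }.
In <stmts> : <params> <elsepart>: <elsepart> is at the end, add FOLLOW(<stmts>) = { #, 'do', 'else', :=, ;, num }.
In <elsepart> : num 'while' <elsepart> :=: add FIRST(:=) = { := }.
In <body> : <stmt> <elsepart> <elsepart>: add FIRST(<elsepart>) = { 'do', num }.
In <body> : <stmt> <elsepart> <elsepart>: <elsepart> is at the end, add FOLLOW(<body>) = { #, 'do', 'else', :=, ;, num }.
In <body> : <elsepart> <stmts> <stmt>: add FIRST(<stmts> <stmt>) = { 'do', 'else', :=, ;, num }.
Union: FOLLOW(<elsepart>) = { #, 'do', 'else', :=, ;, num }.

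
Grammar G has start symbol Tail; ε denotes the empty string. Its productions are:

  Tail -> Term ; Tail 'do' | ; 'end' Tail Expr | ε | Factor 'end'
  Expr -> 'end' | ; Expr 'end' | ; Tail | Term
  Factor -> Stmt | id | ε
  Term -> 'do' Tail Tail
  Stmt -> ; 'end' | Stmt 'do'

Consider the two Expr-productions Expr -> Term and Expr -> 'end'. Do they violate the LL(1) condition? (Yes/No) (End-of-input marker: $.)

No

FIRST(Term) = { 'do' } and FIRST('end') = { 'end' }.
The FIRST sets are disjoint and neither alternative is nullable — no conflict.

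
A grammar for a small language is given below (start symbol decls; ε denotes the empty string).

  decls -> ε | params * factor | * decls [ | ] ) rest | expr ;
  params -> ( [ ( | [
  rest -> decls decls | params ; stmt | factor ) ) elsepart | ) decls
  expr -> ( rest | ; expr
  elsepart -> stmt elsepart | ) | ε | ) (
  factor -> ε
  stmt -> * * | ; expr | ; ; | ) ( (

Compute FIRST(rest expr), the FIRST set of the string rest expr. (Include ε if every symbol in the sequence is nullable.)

{ (, ), *, ;, [, ] }

Add FIRST(rest)\{ε} = { (, ), *, ;, [, ] }; rest is nullable, continue.
Add FIRST(expr) = { (, ; }; expr is not nullable, stop.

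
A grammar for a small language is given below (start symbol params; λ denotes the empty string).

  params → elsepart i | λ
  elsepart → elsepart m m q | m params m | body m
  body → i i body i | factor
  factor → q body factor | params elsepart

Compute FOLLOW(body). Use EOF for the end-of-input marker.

{ i, m, q }

In elsepart → body m: add FIRST(m) = { m }.
In body → i i body i: add FIRST(i) = { i }.
In factor → q body factor: add FIRST(factor) = { i, m, q }.
Union: FOLLOW(body) = { i, m, q }.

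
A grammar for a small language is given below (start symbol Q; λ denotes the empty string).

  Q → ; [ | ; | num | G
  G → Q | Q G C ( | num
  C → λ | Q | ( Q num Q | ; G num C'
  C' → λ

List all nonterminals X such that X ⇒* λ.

Directly nullable (have an λ-production): C, C'.
No other nonterminal has a production whose RHS symbols are all nullable.

{ C, C' }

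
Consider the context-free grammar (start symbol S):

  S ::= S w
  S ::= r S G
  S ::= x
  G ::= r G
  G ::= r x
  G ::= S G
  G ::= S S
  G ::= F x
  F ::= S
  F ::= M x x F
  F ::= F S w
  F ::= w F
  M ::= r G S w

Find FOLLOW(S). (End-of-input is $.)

{ $, r, w, x }

S is the start symbol, so $ ∈ FOLLOW(S).
In S ::= S w: add FIRST(w) = { w }.
In S ::= r S G: add FIRST(G) = { r, w, x }.
In G ::= S G: add FIRST(G) = { r, w, x }.
In G ::= S S: add FIRST(S) = { r, x }.
In G ::= S S: S is at the end, add FOLLOW(G) = { $, r, w, x }.
In F ::= S: S is at the end, add FOLLOW(F) = { r, x }.
In F ::= F S w: add FIRST(w) = { w }.
In M ::= r G S w: add FIRST(w) = { w }.
Union: FOLLOW(S) = { $, r, w, x }.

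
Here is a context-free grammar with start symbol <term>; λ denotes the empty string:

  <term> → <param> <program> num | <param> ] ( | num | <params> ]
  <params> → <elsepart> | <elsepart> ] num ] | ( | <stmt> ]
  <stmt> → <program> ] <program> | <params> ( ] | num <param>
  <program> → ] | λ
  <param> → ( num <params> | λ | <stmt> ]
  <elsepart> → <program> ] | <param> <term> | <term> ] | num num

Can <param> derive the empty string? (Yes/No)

Yes

<param> has an λ-production, so <param> ⇒ λ.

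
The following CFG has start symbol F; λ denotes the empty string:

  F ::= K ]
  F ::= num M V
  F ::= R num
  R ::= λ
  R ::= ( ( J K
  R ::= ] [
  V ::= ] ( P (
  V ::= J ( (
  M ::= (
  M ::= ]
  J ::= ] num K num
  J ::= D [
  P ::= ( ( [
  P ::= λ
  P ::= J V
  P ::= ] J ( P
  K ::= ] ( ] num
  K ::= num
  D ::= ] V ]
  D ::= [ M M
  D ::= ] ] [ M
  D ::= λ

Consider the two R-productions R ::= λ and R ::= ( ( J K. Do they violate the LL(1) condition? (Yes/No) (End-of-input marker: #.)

No

FIRST(λ) = { λ } and FIRST(( ( J K) = { ( }.
The first is nullable but FOLLOW(R) = { num } is disjoint from FIRST of the second.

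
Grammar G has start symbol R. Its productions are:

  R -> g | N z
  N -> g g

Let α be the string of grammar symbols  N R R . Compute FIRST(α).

Add FIRST(N) = { g }; N is not nullable, stop.

{ g }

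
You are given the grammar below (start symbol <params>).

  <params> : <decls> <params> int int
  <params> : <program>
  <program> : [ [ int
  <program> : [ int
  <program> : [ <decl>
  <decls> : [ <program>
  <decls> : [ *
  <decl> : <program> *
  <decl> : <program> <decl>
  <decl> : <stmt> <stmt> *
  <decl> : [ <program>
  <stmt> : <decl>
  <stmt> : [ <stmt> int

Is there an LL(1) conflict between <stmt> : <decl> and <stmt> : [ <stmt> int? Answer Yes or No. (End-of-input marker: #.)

Yes

FIRST(<decl>) = { [ } and FIRST([ <stmt> int) = { [ }.
Both contain [, so the two alternatives are not disjoint — LL(1) conflict.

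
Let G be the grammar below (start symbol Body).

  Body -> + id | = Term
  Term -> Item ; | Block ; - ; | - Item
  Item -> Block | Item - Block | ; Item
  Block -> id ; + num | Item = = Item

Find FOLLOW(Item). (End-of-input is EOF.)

{ EOF, -, ;, = }

In Term -> Item ;: add FIRST(;) = { ; }.
In Term -> - Item: Item is at the end, add FOLLOW(Term) = { EOF }.
In Item -> Item - Block: add FIRST(- Block) = { - }.
In Item -> ; Item: Item is at the end, add FOLLOW(Item) = { EOF, -, ;, = }.
In Block -> Item = = Item: add FIRST(= = Item) = { = }.
In Block -> Item = = Item: Item is at the end, add FOLLOW(Block) = { EOF, -, ;, = }.
Union: FOLLOW(Item) = { EOF, -, ;, = }.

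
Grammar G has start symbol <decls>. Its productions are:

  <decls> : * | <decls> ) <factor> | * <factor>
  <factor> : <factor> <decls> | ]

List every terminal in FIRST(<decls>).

<decls> : * contributes {*}.
From <decls> : <decls> ) <factor>: add FIRST(<decls>) = { * }.
<decls> : * <factor> contributes {*}.
Union: FIRST(<decls>) = { * }.

{ * }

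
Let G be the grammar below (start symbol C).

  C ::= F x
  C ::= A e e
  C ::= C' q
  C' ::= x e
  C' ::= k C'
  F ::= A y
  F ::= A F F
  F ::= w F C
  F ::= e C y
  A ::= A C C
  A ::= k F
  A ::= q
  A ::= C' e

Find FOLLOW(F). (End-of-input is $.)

{ e, k, q, w, x, y }

In C ::= F x: add FIRST(x) = { x }.
In F ::= A F F: add FIRST(F) = { e, k, q, w, x }.
In F ::= A F F: F is at the end, add FOLLOW(F) = { e, k, q, w, x, y }.
In F ::= w F C: add FIRST(C) = { e, k, q, w, x }.
In A ::= k F: F is at the end, add FOLLOW(A) = { e, k, q, w, x, y }.
Union: FOLLOW(F) = { e, k, q, w, x, y }.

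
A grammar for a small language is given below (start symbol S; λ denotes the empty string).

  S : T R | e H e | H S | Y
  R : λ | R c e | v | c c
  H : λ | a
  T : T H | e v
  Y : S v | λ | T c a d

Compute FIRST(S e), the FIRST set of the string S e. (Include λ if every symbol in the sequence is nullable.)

Add FIRST(S)\{λ} = { a, e, v }; S is nullable, continue.
e is a terminal; add {e} and stop.

{ a, e, v }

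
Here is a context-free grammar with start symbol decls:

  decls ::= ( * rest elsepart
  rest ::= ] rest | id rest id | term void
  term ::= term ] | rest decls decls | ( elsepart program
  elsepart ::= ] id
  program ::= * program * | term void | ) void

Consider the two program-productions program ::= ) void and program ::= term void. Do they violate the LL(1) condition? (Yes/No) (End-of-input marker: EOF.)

FIRST() void) = { ) } and FIRST(term void) = { (, ], id }.
The FIRST sets are disjoint and neither alternative is nullable — no conflict.

No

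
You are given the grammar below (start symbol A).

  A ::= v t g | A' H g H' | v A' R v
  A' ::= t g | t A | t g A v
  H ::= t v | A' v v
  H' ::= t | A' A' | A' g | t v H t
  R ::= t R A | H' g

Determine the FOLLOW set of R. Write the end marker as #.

{ t, v }

In A ::= v A' R v: add FIRST(v) = { v }.
In R ::= t R A: add FIRST(A) = { t, v }.
Union: FOLLOW(R) = { t, v }.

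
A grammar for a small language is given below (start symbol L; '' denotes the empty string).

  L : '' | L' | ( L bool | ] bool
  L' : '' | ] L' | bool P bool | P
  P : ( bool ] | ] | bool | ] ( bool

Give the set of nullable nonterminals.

Directly nullable (have an ''-production): L, L'.
No other nonterminal has a production whose RHS symbols are all nullable.

{ L, L' }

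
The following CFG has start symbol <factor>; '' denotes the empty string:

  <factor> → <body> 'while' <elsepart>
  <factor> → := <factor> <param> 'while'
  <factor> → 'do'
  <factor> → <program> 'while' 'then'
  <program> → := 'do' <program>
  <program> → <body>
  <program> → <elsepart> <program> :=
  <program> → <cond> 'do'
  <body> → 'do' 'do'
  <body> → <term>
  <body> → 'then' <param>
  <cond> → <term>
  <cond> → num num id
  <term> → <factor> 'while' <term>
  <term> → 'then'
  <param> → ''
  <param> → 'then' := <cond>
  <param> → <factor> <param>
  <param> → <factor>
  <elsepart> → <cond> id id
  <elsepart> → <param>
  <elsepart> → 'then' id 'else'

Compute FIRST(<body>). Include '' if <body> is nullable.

{ 'do', 'then', :=, num }

<body> → 'do' 'do' contributes {'do'}.
From <body> → <term>: add FIRST(<term>) = { 'do', 'then', :=, num }.
<body> → 'then' <param> contributes {'then'}.
Union: FIRST(<body>) = { 'do', 'then', :=, num }.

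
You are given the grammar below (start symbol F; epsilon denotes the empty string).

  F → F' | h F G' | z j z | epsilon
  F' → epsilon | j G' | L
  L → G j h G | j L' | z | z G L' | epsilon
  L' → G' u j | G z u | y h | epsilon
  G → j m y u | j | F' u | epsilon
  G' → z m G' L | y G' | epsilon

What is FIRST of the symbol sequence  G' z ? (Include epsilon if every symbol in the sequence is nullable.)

Add FIRST(G')\{epsilon} = { y, z }; G' is nullable, continue.
z is a terminal; add {z} and stop.

{ y, z }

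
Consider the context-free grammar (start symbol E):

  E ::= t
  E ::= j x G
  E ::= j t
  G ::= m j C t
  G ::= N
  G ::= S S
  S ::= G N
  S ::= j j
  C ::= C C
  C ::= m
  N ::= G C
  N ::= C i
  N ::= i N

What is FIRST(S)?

From S ::= G N: add FIRST(G) = { i, j, m }.
S ::= j j contributes {j}.
Union: FIRST(S) = { i, j, m }.

{ i, j, m }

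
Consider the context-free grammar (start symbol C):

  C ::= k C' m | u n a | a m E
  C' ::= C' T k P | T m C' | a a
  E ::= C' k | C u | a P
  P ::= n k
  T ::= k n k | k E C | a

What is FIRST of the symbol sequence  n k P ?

n is a terminal; add {n} and stop.

{ n }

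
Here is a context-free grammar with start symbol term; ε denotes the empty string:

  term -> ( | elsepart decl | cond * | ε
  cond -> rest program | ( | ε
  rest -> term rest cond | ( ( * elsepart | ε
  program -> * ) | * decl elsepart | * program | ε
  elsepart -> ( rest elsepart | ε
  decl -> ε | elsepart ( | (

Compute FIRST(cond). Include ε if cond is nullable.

{ (, *, ε }

From cond -> rest program: rest, program nullable, take FIRST(rest) ∪ FIRST(program) = { (, * }; also ε since the whole RHS is nullable.
cond -> ( contributes {(}.
cond -> ε contributes ε.
Union: FIRST(cond) = { (, *, ε }.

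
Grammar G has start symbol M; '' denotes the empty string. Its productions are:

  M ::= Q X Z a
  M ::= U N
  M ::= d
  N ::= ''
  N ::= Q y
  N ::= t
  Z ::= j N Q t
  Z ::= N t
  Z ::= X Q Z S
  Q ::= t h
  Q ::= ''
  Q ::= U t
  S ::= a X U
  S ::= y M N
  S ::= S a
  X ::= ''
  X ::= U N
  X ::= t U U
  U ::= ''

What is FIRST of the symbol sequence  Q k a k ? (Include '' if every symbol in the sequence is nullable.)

Add FIRST(Q)\{''} = { t }; Q is nullable, continue.
k is a terminal; add {k} and stop.

{ k, t }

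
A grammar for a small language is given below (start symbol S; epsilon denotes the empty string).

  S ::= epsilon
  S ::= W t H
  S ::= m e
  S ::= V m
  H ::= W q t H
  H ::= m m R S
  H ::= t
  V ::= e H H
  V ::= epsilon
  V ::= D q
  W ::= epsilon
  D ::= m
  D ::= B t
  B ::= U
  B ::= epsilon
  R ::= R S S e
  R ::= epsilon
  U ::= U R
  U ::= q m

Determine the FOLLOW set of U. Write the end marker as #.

In B ::= U: U is at the end, add FOLLOW(B) = { t }.
In U ::= U R: add FIRST(R)\{epsilon} = { e, m, q, t }.
  Since R is nullable, also add FOLLOW(U) = { e, m, q, t }.
Union: FOLLOW(U) = { e, m, q, t }.

{ e, m, q, t }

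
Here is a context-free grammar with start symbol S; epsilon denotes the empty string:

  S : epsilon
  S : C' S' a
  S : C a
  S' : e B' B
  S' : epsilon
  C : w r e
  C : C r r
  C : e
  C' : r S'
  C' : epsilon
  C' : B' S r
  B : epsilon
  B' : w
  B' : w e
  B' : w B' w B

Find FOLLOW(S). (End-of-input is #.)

{ #, r }

S is the start symbol, so # ∈ FOLLOW(S).
In C' : B' S r: add FIRST(r) = { r }.
Union: FOLLOW(S) = { #, r }.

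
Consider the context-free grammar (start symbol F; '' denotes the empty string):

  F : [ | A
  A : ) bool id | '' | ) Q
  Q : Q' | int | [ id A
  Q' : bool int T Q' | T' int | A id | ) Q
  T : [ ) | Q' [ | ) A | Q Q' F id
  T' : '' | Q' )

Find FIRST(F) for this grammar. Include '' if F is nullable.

F : [ contributes {[}.
From F : A: add FIRST(A) = { ), '' } (including '' since A is nullable).
Union: FIRST(F) = { ), [, '' }.

{ ), [, '' }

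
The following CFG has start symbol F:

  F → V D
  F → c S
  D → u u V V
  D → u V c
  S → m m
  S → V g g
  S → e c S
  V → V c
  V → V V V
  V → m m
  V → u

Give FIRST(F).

{ c, m, u }

From F → V D: add FIRST(V) = { m, u }.
F → c S contributes {c}.
Union: FIRST(F) = { c, m, u }.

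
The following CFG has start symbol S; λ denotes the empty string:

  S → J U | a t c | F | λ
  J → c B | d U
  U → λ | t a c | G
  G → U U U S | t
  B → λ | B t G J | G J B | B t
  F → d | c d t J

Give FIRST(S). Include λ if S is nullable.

{ a, c, d, λ }

From S → J U: add FIRST(J) = { c, d }.
S → a t c contributes {a}.
From S → F: add FIRST(F) = { c, d }.
S → λ contributes λ.
Union: FIRST(S) = { a, c, d, λ }.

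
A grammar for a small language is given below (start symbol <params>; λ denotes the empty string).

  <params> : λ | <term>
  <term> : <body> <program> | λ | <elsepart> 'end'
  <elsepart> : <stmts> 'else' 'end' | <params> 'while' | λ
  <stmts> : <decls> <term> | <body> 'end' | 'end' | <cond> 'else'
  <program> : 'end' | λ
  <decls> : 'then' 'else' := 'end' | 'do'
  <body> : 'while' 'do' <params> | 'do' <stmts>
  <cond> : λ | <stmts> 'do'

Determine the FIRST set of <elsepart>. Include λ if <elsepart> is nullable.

From <elsepart> : <stmts> 'else' 'end': add FIRST(<stmts>) = { 'do', 'else', 'end', 'then', 'while' }.
From <elsepart> : <params> 'while': <params> nullable, take FIRST(<params>) ∪ {'while'} = { 'do', 'else', 'end', 'then', 'while' }.
<elsepart> : λ contributes λ.
Union: FIRST(<elsepart>) = { 'do', 'else', 'end', 'then', 'while', λ }.

{ 'do', 'else', 'end', 'then', 'while', λ }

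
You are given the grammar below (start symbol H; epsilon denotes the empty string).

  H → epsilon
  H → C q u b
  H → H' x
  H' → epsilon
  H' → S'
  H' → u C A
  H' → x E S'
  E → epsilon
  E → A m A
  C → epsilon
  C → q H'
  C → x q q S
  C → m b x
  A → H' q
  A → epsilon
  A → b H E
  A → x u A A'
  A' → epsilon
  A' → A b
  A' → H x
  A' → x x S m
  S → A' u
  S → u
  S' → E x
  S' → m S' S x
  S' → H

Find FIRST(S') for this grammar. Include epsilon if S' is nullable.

{ b, m, q, u, x, epsilon }

From S' → E x: E nullable, take FIRST(E) ∪ {x} = { b, m, q, u, x }.
S' → m S' S x contributes {m}.
From S' → H: add FIRST(H) = { b, m, q, u, x, epsilon } (including epsilon since H is nullable).
Union: FIRST(S') = { b, m, q, u, x, epsilon }.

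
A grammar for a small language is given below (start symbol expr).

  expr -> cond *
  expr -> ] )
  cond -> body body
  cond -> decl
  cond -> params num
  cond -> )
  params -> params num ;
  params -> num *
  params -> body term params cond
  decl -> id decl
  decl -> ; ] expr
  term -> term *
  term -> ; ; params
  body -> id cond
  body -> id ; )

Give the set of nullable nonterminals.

{ } (none)

No nonterminal has an empty production or an RHS whose symbols are all nullable.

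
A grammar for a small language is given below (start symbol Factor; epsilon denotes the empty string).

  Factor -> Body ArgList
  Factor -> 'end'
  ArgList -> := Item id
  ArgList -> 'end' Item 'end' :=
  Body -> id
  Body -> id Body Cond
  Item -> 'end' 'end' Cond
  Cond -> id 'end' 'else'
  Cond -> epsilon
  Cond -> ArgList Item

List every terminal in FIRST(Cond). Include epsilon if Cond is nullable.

Cond -> id 'end' 'else' contributes {id}.
Cond -> epsilon contributes epsilon.
From Cond -> ArgList Item: add FIRST(ArgList) = { 'end', := }.
Union: FIRST(Cond) = { 'end', :=, id, epsilon }.

{ 'end', :=, id, epsilon }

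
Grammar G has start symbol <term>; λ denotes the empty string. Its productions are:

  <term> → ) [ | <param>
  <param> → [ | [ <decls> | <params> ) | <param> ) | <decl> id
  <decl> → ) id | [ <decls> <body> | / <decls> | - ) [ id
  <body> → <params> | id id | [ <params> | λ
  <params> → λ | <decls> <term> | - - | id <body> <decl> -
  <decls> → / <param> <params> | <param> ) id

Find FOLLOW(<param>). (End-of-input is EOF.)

{ EOF, ), -, /, [, id }

In <term> → <param>: <param> is at the end, add FOLLOW(<term>) = { EOF, ), -, /, [, id }.
In <param> → <param> ): add FIRST()) = { ) }.
In <decls> → / <param> <params>: add FIRST(<params>)\{λ} = { ), -, /, [, id }.
  Since <params> is nullable, also add FOLLOW(<decls>) = { EOF, ), -, /, [, id }.
In <decls> → <param> ) id: add FIRST() id) = { ) }.
Union: FOLLOW(<param>) = { EOF, ), -, /, [, id }.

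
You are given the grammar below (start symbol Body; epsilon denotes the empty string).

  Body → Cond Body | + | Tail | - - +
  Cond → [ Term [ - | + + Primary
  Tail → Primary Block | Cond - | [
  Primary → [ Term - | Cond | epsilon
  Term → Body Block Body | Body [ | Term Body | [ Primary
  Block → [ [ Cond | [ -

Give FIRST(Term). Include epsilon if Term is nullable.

{ +, -, [ }

From Term → Body Block Body: add FIRST(Body) = { +, -, [ }.
From Term → Body [: add FIRST(Body) = { +, -, [ }.
From Term → Term Body: add FIRST(Term) = { +, -, [ }.
Term → [ Primary contributes {[}.
Union: FIRST(Term) = { +, -, [ }.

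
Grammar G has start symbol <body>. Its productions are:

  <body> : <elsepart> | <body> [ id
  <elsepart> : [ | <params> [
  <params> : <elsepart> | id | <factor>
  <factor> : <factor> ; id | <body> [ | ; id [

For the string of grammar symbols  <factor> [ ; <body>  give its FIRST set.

{ ;, [, id }

Add FIRST(<factor>) = { ;, [, id }; <factor> is not nullable, stop.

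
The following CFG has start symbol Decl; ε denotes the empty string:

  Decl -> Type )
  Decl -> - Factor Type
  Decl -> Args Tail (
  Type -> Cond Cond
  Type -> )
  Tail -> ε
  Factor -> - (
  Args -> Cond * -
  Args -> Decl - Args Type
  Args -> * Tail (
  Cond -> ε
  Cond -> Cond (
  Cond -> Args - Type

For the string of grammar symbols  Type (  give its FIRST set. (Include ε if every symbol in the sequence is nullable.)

{ (, ), *, - }

Add FIRST(Type)\{ε} = { (, ), *, - }; Type is nullable, continue.
( is a terminal; add {(} and stop.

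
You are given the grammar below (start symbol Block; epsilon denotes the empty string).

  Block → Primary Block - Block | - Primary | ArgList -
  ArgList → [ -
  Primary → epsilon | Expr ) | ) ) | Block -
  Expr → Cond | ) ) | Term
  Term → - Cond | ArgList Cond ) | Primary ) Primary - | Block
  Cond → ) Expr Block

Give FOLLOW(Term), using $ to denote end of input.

In Expr → Term: Term is at the end, add FOLLOW(Expr) = { ), -, [ }.
Union: FOLLOW(Term) = { ), -, [ }.

{ ), -, [ }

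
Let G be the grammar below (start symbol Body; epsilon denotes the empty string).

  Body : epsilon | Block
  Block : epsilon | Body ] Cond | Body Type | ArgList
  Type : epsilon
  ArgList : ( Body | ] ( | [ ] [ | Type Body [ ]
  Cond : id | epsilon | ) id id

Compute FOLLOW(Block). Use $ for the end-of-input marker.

{ $, [, ] }

In Body : Block: Block is at the end, add FOLLOW(Body) = { $, [, ] }.
Union: FOLLOW(Block) = { $, [, ] }.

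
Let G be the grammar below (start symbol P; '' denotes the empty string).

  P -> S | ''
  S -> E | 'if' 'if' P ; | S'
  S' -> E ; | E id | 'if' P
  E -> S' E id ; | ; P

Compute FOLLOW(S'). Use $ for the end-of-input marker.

{ $, 'if', ;, id }

In S -> S': S' is at the end, add FOLLOW(S) = { $, 'if', ;, id }.
In E -> S' E id ;: add FIRST(E id ;) = { 'if', ; }.
Union: FOLLOW(S') = { $, 'if', ;, id }.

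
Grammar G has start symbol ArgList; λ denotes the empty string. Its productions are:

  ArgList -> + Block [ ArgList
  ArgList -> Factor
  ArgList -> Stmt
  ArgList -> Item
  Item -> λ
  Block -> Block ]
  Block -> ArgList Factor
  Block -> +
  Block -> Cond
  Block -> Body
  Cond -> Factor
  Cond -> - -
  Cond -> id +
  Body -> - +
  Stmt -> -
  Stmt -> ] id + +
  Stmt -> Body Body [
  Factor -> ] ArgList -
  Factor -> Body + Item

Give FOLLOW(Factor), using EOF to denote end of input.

{ EOF, -, [, ] }

In ArgList -> Factor: Factor is at the end, add FOLLOW(ArgList) = { EOF, -, ] }.
In Block -> ArgList Factor: Factor is at the end, add FOLLOW(Block) = { [, ] }.
In Cond -> Factor: Factor is at the end, add FOLLOW(Cond) = { [, ] }.
Union: FOLLOW(Factor) = { EOF, -, [, ] }.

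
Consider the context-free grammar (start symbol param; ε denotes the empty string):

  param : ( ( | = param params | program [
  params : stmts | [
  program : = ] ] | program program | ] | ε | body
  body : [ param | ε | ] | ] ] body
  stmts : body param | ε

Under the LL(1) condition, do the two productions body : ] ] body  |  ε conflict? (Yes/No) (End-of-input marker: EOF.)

FIRST(] ] body) = { ] } and FIRST(ε) = { ε }.
The second alternative is nullable and FOLLOW(body) = { (, =, [, ] } shares ] with FIRST of the first — conflict.

Yes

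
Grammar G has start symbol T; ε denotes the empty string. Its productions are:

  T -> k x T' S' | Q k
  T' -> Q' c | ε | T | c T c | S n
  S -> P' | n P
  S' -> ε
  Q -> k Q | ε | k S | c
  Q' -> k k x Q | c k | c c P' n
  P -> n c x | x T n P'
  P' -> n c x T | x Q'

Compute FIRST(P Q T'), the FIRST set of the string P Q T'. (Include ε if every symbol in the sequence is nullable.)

{ n, x }

Add FIRST(P) = { n, x }; P is not nullable, stop.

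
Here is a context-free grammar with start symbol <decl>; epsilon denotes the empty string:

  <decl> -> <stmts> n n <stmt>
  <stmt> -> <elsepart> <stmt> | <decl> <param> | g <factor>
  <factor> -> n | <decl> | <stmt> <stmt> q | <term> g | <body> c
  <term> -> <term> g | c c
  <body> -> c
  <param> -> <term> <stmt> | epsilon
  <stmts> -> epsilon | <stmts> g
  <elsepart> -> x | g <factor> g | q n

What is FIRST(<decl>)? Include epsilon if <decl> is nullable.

{ g, n }

From <decl> -> <stmts> n n <stmt>: <stmts> nullable, take FIRST(<stmts>) ∪ {n} = { g, n }.
Union: FIRST(<decl>) = { g, n }.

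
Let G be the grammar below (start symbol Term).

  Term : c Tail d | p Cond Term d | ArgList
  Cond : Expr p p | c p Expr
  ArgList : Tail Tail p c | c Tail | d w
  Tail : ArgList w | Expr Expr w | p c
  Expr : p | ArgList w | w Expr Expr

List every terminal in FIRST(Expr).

{ c, d, p, w }

Expr : p contributes {p}.
From Expr : ArgList w: add FIRST(ArgList) = { c, d, p, w }.
Expr : w Expr Expr contributes {w}.
Union: FIRST(Expr) = { c, d, p, w }.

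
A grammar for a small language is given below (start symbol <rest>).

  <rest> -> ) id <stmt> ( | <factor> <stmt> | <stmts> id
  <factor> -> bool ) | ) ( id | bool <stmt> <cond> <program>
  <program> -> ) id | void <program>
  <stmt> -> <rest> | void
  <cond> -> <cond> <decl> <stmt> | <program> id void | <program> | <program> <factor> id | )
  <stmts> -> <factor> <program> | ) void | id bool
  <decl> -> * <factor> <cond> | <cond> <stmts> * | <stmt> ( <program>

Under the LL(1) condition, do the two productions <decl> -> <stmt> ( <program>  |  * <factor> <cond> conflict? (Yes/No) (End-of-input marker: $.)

FIRST(<stmt> ( <program>) = { ), bool, id, void } and FIRST(* <factor> <cond>) = { * }.
The FIRST sets are disjoint and neither alternative is nullable — no conflict.

No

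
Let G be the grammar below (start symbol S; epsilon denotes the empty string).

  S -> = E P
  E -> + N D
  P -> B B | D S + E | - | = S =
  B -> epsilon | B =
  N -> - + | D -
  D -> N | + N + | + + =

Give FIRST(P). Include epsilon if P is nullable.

From P -> B B: B, B nullable, take FIRST(B) ∪ FIRST(B) = { = }; also epsilon since the whole RHS is nullable.
From P -> D S + E: add FIRST(D) = { +, - }.
P -> - contributes {-}.
P -> = S = contributes {=}.
Union: FIRST(P) = { +, -, =, epsilon }.

{ +, -, =, epsilon }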